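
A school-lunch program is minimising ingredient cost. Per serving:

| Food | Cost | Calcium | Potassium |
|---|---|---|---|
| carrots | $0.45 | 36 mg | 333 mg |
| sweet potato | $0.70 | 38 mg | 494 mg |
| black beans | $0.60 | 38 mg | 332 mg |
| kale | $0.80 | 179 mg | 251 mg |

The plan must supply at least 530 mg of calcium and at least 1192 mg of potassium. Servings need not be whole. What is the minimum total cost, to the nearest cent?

A basic optimal solution has at most two foods positive. Try each food alone and each pair with both targets met exactly.
carrots only: max(530/36, 1192/333) = 14.72 servings → $6.62.
sweet potato only: max(530/38, 1192/494) = 13.95 servings → $9.76.
black beans only: max(530/38, 1192/332) = 13.95 servings → $8.37.
kale only: max(530/179, 1192/251) = 4.749 servings → $3.80.
carrots + sweet potato with both targets exact would need a negative amount; discard.
carrots + black beans: the both-tight solution has a negative serving — not a feasible corner.
carrots + kale with both tight: 1.589 servings and 2.641 servings → $2.83.
sweet potato + black beans: the both-tight solution has a negative serving — not a feasible corner.
sweet potato + kale with both tight: 1.018 servings and 2.745 servings → $2.91.
black beans + kale with both tight: 1.61 servings and 2.619 servings → $3.06.
Cheapest feasible corner: $2.83.

$2.83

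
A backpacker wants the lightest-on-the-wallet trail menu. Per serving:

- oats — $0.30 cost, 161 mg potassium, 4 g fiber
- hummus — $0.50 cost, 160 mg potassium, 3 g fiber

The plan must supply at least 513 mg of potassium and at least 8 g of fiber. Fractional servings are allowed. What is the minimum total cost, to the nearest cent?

$0.96

This is a tiny linear program; its minimum lies at a vertex of the feasible set. List the vertices and price them.
oats only: max(513/161, 8/4) = 3.186 servings → $0.96.
hummus only: max(513/160, 8/3) = 3.206 servings → $1.60.
oats + hummus: intersection lies outside the first quadrant.
The minimum over all feasible corners is $0.96.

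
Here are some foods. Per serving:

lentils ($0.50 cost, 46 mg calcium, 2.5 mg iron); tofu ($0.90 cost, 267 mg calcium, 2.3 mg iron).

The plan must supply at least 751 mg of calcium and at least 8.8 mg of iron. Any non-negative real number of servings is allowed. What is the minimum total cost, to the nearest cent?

$2.91

At the optimum either one food covers both requirements or two foods hit both targets exactly; no other combination can be cheaper.
lentils only: max(751/46, 8.8/2.5) = 16.33 servings → $8.16.
tofu only: max(751/267, 8.8/2.3) = 3.826 servings → $3.44.
lentils + tofu with both tight: 1.108 servings and 2.622 servings → $2.91.
The minimum over all feasible corners is $2.91.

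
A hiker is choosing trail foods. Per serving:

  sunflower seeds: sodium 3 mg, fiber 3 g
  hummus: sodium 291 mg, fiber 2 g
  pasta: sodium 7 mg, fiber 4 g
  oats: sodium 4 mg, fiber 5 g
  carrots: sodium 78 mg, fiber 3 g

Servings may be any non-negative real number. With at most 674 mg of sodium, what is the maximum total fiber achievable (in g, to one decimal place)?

842.5 g

Fiber per mg sodium: oats 1.25, sunflower seeds 1, pasta 0.5714, carrots 0.03846, hummus 0.006873.
With no serving limits, spend the whole sodium allowance on oats: 674 mg / 4 mg × 5 g = 842.5 g.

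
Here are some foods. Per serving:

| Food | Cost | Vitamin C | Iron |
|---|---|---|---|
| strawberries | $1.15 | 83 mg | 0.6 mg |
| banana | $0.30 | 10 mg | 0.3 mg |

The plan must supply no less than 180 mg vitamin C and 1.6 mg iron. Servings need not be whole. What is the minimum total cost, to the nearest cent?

$2.71

strawberries only: max(180/83, 1.6/0.6) = 2.667 servings → $3.07.
banana only: max(180/10, 1.6/0.3) = 18 servings → $5.40.
strawberries + banana with both tight: 2.011 servings and 1.312 servings → $2.71.
Cheapest feasible corner: $2.71.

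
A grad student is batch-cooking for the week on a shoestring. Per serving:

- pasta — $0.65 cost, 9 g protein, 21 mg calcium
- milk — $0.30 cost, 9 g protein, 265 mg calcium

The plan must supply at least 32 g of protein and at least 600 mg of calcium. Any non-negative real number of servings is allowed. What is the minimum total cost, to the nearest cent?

$1.07

Two binding constraints pin down two serving amounts, so the optimal mix uses at most two foods. The candidates are each food alone (scaled to the tighter of protein/calcium) and each pair with both constraints tight.
pasta only: max(32/9, 600/21) = 28.57 servings → $18.57.
milk only: max(32/9, 600/265) = 3.556 servings → $1.07.
pasta + milk with both tight: 1.403 servings and 2.153 servings → $1.56.
So the least-cost plan costs $1.07.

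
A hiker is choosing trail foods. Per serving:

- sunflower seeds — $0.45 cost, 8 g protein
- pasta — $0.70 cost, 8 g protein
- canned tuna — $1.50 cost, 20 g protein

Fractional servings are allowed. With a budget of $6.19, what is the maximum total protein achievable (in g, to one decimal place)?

Protein per dollar: sunflower seeds 17.78, canned tuna 13.33, pasta 11.43.
With no serving limits, spend the whole cost allowance on sunflower seeds: $6.19 / $0.45 × 8 g = 110.0 g.

110.0 g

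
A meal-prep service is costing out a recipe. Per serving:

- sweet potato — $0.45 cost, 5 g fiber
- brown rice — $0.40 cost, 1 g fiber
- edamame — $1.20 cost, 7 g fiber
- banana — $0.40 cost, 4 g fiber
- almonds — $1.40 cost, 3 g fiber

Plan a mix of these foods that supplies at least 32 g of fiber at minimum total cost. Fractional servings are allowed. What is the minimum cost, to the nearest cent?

$2.88

Cost per g of fiber: sweet potato $0.0900, banana $0.1000, edamame $0.1714, brown rice $0.4000, almonds $0.4667.
With no serving limits, use only sweet potato: 32 g / 5 g = 6.4 servings × $0.45 = $2.88.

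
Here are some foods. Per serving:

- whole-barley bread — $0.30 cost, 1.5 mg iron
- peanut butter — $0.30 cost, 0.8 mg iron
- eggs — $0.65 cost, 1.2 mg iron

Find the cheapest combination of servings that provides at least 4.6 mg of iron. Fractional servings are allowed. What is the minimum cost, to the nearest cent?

Cost per mg of iron: whole-barley bread $0.2000, peanut butter $0.3750, eggs $0.5417.
With no serving limits, use only whole-barley bread: 4.6 mg / 1.5 mg = 3.067 servings × $0.30 = $0.92.

$0.92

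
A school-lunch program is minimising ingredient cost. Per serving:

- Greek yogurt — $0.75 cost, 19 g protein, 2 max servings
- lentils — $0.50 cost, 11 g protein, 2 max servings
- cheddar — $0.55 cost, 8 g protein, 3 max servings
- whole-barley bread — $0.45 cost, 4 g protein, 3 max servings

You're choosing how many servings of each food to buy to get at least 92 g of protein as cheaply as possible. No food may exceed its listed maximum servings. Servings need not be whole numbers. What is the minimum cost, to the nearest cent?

$5.05

Cost per g of protein: Greek yogurt $0.0395, lentils $0.0455, cheddar $0.0688, whole-barley bread $0.1125.
Take 2 servings of Greek yogurt: +38.0 g protein for $1.50 (total $1.50, still need 54.0 g).
Take 2 servings of lentils: +22.0 g protein for $1.00 (total $2.50, still need 32.0 g).
Take 3 servings of cheddar: +24.0 g protein for $1.65 (total $4.15, still need 8.0 g).
Take 2 servings of whole-barley bread: +8.0 g protein for $0.90 (total $5.05, still need 0.0 g).
Filling from the cheapest source first is optimal under one linear minimum: $5.05.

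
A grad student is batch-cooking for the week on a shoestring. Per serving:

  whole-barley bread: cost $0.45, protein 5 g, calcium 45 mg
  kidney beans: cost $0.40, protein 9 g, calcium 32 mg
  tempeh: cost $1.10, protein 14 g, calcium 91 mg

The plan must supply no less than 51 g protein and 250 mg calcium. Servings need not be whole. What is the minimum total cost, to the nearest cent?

This is a tiny linear program; its minimum lies at a vertex of the feasible set. List the vertices and price them.
whole-barley bread only: max(51/5, 250/45) = 10.2 servings → $4.59.
kidney beans only: max(51/9, 250/32) = 7.812 servings → $3.12.
tempeh only: max(51/14, 250/91) = 3.643 servings → $4.01.
whole-barley bread + kidney beans with both tight: 2.522 servings and 4.265 servings → $2.84.
whole-barley bread + tempeh with both targets exact would need a negative amount; discard.
kidney beans + tempeh with both tight: 3.075 servings and 1.666 servings → $3.06.
So the least-cost plan costs $2.84.

$2.84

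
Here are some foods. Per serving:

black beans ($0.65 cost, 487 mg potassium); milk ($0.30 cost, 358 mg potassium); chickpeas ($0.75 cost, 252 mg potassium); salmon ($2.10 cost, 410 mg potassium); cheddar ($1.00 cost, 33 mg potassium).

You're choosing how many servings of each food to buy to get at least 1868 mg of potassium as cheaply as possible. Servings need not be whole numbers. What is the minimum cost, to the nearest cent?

$1.57

Cost per mg of potassium: milk $0.0008, black beans $0.0013, chickpeas $0.0030, salmon $0.0051, cheddar $0.0303.
With no serving limits, use only milk: 1868 mg / 358 mg = 5.218 servings × $0.30 = $1.57.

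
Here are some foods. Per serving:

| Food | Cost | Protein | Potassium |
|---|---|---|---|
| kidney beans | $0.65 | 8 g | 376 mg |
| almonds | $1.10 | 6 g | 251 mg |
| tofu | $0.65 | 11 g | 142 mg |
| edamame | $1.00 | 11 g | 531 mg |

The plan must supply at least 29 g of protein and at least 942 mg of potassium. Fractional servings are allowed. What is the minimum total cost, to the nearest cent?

$2.08

Check every corner: each single food scaled to meet both minima, and each pair solved so both constraints bind.
kidney beans only: max(29/8, 942/376) = 3.625 servings → $2.36.
almonds only: max(29/6, 942/251) = 4.833 servings → $5.32.
tofu only: max(29/11, 942/142) = 6.634 servings → $4.31.
edamame only: max(29/11, 942/531) = 2.636 servings → $2.64.
kidney beans + almonds: intersection lies outside the first quadrant.
kidney beans + tofu with both tight: 2.081 servings and 1.123 servings → $2.08.
kidney beans + edamame: intersection lies outside the first quadrant.
almonds + tofu with both tight: 3.271 servings and 0.8523 servings → $4.15.
almonds + edamame: the both-tight solution has a negative serving — not a feasible corner.
tofu + edamame with both tight: 1.177 servings and 1.459 servings → $2.22.
The minimum over all feasible corners is $2.08.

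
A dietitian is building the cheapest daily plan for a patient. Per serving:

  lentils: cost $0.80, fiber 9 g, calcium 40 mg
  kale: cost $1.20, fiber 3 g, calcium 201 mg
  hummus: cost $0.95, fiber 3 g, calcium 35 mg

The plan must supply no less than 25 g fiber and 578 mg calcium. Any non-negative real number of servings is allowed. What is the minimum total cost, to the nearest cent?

lentils only: max(25/9, 578/40) = 14.45 servings → $11.56.
kale only: max(25/3, 578/201) = 8.333 servings → $10.00.
hummus only: max(25/3, 578/35) = 16.51 servings → $15.69.
lentils + kale with both tight: 1.948 servings and 2.488 servings → $4.54.
lentils + hummus: the both-tight solution has a negative serving — not a feasible corner.
kale + hummus with both tight: 1.725 servings and 6.608 servings → $8.35.
So the least-cost plan costs $4.54.

$4.54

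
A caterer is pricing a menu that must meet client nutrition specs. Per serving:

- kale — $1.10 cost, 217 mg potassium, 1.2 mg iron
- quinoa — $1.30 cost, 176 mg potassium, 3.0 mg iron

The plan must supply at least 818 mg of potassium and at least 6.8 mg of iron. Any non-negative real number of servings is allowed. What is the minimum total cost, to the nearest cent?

$4.60

The cheapest plan sits at a corner of the feasible region — with two constraints it uses at most two foods.
kale only: max(818/217, 6.8/1.2) = 5.667 servings → $6.23.
quinoa only: max(818/176, 6.8/3.0) = 4.648 servings → $6.04.
kale + quinoa with both tight: 2.859 servings and 1.123 servings → $4.60.
So the least-cost plan costs $4.60.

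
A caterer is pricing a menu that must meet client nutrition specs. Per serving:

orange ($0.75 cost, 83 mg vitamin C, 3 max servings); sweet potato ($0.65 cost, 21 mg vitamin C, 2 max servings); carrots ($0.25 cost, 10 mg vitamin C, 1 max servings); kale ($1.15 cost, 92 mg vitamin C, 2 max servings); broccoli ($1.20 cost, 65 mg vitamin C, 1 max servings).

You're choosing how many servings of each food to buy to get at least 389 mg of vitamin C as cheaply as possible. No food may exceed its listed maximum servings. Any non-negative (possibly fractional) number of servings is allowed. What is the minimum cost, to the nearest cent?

Cost per mg of vitamin C: orange $0.0090, kale $0.0125, broccoli $0.0185, carrots $0.0250, sweet potato $0.0310.
Take 3 servings of orange: +249.0 mg vitamin C for $2.25 (total $2.25, still need 140.0 mg).
Take 1.522 servings of kale: +140.0 mg vitamin C for $1.75 (total $4.00, still need 0.0 mg).
Greedy by cheapest-per-mg is optimal for a single linear constraint, so the minimum cost is $4.00.

$4.00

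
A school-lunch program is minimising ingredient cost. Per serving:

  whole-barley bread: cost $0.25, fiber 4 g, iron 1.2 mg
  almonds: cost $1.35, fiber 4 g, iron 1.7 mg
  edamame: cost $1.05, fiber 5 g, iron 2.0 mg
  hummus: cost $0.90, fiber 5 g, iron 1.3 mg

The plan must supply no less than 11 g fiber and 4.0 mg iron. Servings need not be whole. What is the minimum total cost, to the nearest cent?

With two linear requirements the optimum uses one or two foods; enumerate the corners.
whole-barley bread only: max(11/4, 4.0/1.2) = 3.333 servings → $0.83.
almonds only: max(11/4, 4.0/1.7) = 2.75 servings → $3.71.
edamame only: max(11/5, 4.0/2.0) = 2.2 servings → $2.31.
hummus only: max(11/5, 4.0/1.3) = 3.077 servings → $2.77.
whole-barley bread + almonds with both tight: 1.35 servings and 1.4 servings → $2.23.
whole-barley bread + edamame with both tight: 1 serving and 1.4 servings → $1.72.
whole-barley bread + hummus: intersection lies outside the first quadrant.
almonds + edamame: the both-tight solution has a negative serving — not a feasible corner.
almonds + hummus with both tight: 1.727 servings and 0.8182 servings → $3.07.
edamame + hummus with both tight: 1.629 servings and 0.5714 servings → $2.22.
The minimum over all feasible corners is $0.83.

$0.83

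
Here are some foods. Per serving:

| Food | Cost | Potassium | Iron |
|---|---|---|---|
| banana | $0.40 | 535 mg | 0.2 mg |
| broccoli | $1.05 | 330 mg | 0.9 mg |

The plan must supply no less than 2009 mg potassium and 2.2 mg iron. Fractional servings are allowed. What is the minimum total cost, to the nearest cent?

With two linear requirements the optimum uses one or two foods; enumerate the corners.
banana only: max(2009/535, 2.2/0.2) = 11 servings → $4.40.
broccoli only: max(2009/330, 2.2/0.9) = 6.088 servings → $6.39.
banana + broccoli with both tight: 2.604 servings and 1.866 servings → $3.00.
The minimum over all feasible corners is $3.00.

$3.00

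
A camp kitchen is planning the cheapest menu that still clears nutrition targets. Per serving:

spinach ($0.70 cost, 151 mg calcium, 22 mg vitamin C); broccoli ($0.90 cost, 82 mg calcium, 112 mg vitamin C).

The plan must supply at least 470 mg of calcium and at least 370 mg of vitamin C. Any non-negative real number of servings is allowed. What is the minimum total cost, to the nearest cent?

This is a tiny linear program; its minimum lies at a vertex of the feasible set. List the vertices and price them.
spinach only: max(470/151, 370/22) = 16.82 servings → $11.77.
broccoli only: max(470/82, 370/112) = 5.732 servings → $5.16.
spinach + broccoli with both tight: 1.476 servings and 3.014 servings → $3.75.
Cheapest feasible corner: $3.75.

$3.75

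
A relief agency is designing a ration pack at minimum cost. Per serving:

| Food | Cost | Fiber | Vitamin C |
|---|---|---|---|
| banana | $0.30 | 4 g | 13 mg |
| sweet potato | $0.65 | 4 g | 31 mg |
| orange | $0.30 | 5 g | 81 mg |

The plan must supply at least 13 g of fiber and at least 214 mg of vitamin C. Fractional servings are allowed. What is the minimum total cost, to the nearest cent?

$0.79

For a min-cost LP with two ≥-constraints, a basic feasible solution has at most two positive variables.
banana only: max(13/4, 214/13) = 16.46 servings → $4.94.
sweet potato only: max(13/4, 214/31) = 6.903 servings → $4.49.
orange only: max(13/5, 214/81) = 2.642 servings → $0.79.
banana + sweet potato with both targets exact would need a negative amount; discard.
banana + orange: intersection lies outside the first quadrant.
sweet potato + orange: intersection lies outside the first quadrant.
Cheapest feasible corner: $0.79.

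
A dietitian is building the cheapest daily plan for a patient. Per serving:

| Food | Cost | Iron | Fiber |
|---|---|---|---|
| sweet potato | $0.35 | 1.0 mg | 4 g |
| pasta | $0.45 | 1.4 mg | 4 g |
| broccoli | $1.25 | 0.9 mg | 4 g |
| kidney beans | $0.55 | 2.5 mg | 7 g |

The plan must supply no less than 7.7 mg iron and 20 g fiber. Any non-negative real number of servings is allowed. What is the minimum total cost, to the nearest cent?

At the optimum either one food covers both requirements or two foods hit both targets exactly; no other combination can be cheaper.
sweet potato only: max(7.7/1.0, 20/4) = 7.7 servings → $2.69.
pasta only: max(7.7/1.4, 20/4) = 5.5 servings → $2.48.
broccoli only: max(7.7/0.9, 20/4) = 8.556 servings → $10.69.
kidney beans only: max(7.7/2.5, 20/7) = 3.08 servings → $1.69.
sweet potato + pasta: intersection lies outside the first quadrant.
sweet potato + broccoli: the both-tight solution has a negative serving — not a feasible corner.
sweet potato + kidney beans: the both-tight solution has a negative serving — not a feasible corner.
pasta + broccoli with both targets exact would need a negative amount; discard.
pasta + kidney beans with both targets exact would need a negative amount; discard.
broccoli + kidney beans: the both-tight solution has a negative serving — not a feasible corner.
Cheapest feasible corner: $1.69.

$1.69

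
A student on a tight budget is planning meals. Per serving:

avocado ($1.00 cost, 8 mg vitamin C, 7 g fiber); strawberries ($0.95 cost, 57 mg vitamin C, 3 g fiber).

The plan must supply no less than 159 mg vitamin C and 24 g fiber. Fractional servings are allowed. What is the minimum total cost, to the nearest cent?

With two linear requirements the optimum uses one or two foods; enumerate the corners.
avocado only: max(159/8, 24/7) = 19.88 servings → $19.88.
strawberries only: max(159/57, 24/3) = 8 servings → $7.60.
avocado + strawberries with both tight: 2.376 servings and 2.456 servings → $4.71.
The minimum over all feasible corners is $4.71.

$4.71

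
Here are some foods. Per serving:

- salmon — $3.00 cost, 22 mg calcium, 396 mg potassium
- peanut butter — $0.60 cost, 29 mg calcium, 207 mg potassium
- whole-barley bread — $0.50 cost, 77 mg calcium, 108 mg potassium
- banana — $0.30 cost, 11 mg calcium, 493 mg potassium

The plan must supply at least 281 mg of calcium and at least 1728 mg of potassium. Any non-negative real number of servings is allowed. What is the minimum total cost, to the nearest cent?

$2.46

Compare the cost at each extreme point of the feasible region.
salmon only: max(281/22, 1728/396) = 12.77 servings → $38.32.
peanut butter only: max(281/29, 1728/207) = 9.69 servings → $5.81.
whole-barley bread only: max(281/77, 1728/108) = 16 servings → $8.00.
banana only: max(281/11, 1728/493) = 25.55 servings → $7.66.
salmon + peanut butter: intersection lies outside the first quadrant.
salmon + whole-barley bread with both tight: 3.653 servings and 2.606 servings → $12.26.
salmon + banana: intersection lies outside the first quadrant.
peanut butter + whole-barley bread with both tight: 8.02 servings and 0.629 servings → $5.13.
peanut butter + banana: intersection lies outside the first quadrant.
whole-barley bread + banana with both tight: 3.25 servings and 2.793 servings → $2.46.
So the least-cost plan costs $2.46.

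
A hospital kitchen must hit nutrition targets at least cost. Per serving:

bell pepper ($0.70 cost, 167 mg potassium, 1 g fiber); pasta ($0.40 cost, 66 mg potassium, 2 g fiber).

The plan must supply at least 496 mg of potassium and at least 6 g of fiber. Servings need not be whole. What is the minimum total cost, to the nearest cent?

$2.31

With two linear requirements the optimum uses one or two foods; enumerate the corners.
bell pepper only: max(496/167, 6/1) = 6 servings → $4.20.
pasta only: max(496/66, 6/2) = 7.515 servings → $3.01.
bell pepper + pasta with both tight: 2.224 servings and 1.888 servings → $2.31.
The minimum over all feasible corners is $2.31.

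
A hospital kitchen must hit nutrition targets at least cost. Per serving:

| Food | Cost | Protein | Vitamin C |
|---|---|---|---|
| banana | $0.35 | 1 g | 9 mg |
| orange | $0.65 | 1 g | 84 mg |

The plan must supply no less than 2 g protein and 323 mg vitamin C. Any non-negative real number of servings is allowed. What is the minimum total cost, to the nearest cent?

The cheapest plan sits at a corner of the feasible region — with two constraints it uses at most two foods.
banana only: max(2/1, 323/9) = 35.89 servings → $12.56.
orange only: max(2/1, 323/84) = 3.845 servings → $2.50.
banana + orange with both targets exact would need a negative amount; discard.
So the least-cost plan costs $2.50.

$2.50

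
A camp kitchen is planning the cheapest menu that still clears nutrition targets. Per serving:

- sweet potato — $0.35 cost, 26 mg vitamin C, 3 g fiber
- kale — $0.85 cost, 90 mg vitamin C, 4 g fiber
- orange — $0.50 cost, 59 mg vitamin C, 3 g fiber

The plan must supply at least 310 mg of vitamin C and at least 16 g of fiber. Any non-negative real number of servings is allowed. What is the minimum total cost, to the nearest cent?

$2.65

An LP optimum is at a vertex; with two nutrient constraints at most two foods are used. Check each candidate.
sweet potato only: max(310/26, 16/3) = 11.92 servings → $4.17.
kale only: max(310/90, 16/4) = 4 servings → $3.40.
orange only: max(310/59, 16/3) = 5.333 servings → $2.67.
sweet potato + kale with both tight: 1.205 servings and 3.096 servings → $3.05.
sweet potato + orange with both tight: 0.1414 servings and 5.192 servings → $2.65.
kale + orange: intersection lies outside the first quadrant.
Cheapest feasible corner: $2.65.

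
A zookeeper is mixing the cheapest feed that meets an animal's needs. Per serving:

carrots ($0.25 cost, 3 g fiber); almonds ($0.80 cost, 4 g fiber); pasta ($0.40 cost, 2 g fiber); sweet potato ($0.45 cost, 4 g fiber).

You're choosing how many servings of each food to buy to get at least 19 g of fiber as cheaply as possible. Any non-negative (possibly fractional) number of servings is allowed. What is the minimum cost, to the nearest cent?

$1.58

Cost per g of fiber: carrots $0.0833, sweet potato $0.1125, almonds $0.2000, pasta $0.2000.
With no serving limits, use only carrots: 19 g / 3 g = 6.333 servings × $0.25 = $1.58.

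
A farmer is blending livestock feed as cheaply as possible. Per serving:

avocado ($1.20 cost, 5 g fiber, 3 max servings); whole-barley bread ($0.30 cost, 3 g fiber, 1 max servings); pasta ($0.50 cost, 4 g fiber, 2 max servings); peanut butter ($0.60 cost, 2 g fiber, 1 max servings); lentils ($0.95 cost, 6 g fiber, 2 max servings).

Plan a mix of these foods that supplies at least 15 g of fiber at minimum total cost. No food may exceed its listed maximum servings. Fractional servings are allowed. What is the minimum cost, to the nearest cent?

Cost per g of fiber: whole-barley bread $0.1000, pasta $0.1250, lentils $0.1583, avocado $0.2400, peanut butter $0.3000.
Take 1 serving of whole-barley bread: +3.0 g fiber for $0.30 (total $0.30, still need 12.0 g).
Take 2 servings of pasta: +8.0 g fiber for $1.00 (total $1.30, still need 4.0 g).
Take 0.6667 servings of lentils: +4.0 g fiber for $0.63 (total $1.93, still need 0.0 g).
Filling from the cheapest source first is optimal under one linear minimum: $1.93.

$1.93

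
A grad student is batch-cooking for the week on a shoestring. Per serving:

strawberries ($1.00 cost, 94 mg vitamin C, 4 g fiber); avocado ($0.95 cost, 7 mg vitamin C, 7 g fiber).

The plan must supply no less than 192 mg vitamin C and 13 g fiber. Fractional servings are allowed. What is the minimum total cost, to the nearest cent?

Minimising a linear cost over {vitamin C ≥ 192, fiber ≥ 13, servings ≥ 0} — the optimum is at a vertex, using one or two foods.
strawberries only: max(192/94, 13/4) = 3.25 servings → $3.25.
avocado only: max(192/7, 13/7) = 27.43 servings → $26.06.
strawberries + avocado with both tight: 1.989 servings and 0.7206 servings → $2.67.
So the least-cost plan costs $2.67.

$2.67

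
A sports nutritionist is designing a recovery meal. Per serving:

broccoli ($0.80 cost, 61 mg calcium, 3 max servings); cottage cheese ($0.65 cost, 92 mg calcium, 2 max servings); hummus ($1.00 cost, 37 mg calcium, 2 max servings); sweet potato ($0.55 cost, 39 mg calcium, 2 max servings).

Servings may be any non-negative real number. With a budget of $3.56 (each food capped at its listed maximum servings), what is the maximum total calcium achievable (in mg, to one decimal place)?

356.3 mg

Calcium per dollar: cottage cheese 141.5, broccoli 76.25, sweet potato 70.91, hummus 37.
Take 2 servings of cottage cheese: spends $1.30, +184.0 mg calcium (running total 184.0 mg).
Take 2.825 servings of broccoli: spends $2.26, +172.3 mg calcium (running total 356.3 mg).
Greedy by best ratio exhausts the cost allowance optimally: 356.3 mg.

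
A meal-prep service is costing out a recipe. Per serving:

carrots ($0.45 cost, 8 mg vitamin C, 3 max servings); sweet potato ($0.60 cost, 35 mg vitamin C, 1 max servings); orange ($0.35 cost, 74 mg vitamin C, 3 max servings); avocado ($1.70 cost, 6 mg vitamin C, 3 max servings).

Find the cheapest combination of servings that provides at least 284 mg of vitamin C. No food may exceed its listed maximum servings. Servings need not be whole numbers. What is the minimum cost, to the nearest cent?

Cost per mg of vitamin C: orange $0.0047, sweet potato $0.0171, carrots $0.0563, avocado $0.2833.
Take 3 servings of orange: +222.0 mg vitamin C for $1.05 (total $1.05, still need 62.0 mg).
Take 1 serving of sweet potato: +35.0 mg vitamin C for $0.60 (total $1.65, still need 27.0 mg).
Take 3 servings of carrots: +24.0 mg vitamin C for $1.35 (total $3.00, still need 3.0 mg).
Take 0.5 servings of avocado: +3.0 mg vitamin C for $0.85 (total $3.85, still need 0.0 mg).
Greedy by cheapest-per-mg is optimal for a single linear constraint, so the minimum cost is $3.85.

$3.85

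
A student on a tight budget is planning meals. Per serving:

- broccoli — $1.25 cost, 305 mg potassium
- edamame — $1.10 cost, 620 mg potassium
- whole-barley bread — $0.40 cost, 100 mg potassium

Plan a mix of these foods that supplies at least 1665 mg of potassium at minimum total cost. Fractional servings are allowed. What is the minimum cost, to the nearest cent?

Cost per mg of potassium: edamame $0.0018, whole-barley bread $0.0040, broccoli $0.0041.
With no serving limits, use only edamame: 1665 mg / 620 mg = 2.685 servings × $1.10 = $2.95.

$2.95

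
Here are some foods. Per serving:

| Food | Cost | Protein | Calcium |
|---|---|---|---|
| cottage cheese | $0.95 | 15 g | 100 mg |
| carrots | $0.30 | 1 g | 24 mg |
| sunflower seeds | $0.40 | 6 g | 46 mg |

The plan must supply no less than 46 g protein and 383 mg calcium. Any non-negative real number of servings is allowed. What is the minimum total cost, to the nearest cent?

$3.33

The cheapest plan sits at a corner of the feasible region — with two constraints it uses at most two foods.
cottage cheese only: max(46/15, 383/100) = 3.83 servings → $3.64.
carrots only: max(46/1, 383/24) = 46 servings → $13.80.
sunflower seeds only: max(46/6, 383/46) = 8.326 servings → $3.33.
cottage cheese + carrots with both tight: 2.773 servings and 4.404 servings → $3.96.
cottage cheese + sunflower seeds: the both-tight solution has a negative serving — not a feasible corner.
carrots + sunflower seeds with both tight: 1.857 servings and 7.357 servings → $3.50.
So the least-cost plan costs $3.33.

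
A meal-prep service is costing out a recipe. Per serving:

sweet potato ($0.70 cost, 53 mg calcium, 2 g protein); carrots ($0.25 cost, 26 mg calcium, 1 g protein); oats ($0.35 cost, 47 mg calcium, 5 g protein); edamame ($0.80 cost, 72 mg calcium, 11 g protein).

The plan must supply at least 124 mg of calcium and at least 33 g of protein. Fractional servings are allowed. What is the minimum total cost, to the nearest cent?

$2.31

At the optimum either one food covers both requirements or two foods hit both targets exactly; no other combination can be cheaper.
sweet potato only: max(124/53, 33/2) = 16.5 servings → $11.55.
carrots only: max(124/26, 33/1) = 33 servings → $8.25.
oats only: max(124/47, 33/5) = 6.6 servings → $2.31.
edamame only: max(124/72, 33/11) = 3 servings → $2.40.
sweet potato + carrots: intersection lies outside the first quadrant.
sweet potato + oats: intersection lies outside the first quadrant.
sweet potato + edamame: the both-tight solution has a negative serving — not a feasible corner.
carrots + oats: intersection lies outside the first quadrant.
carrots + edamame: intersection lies outside the first quadrant.
oats + edamame: the both-tight solution has a negative serving — not a feasible corner.
Cheapest feasible corner: $2.31.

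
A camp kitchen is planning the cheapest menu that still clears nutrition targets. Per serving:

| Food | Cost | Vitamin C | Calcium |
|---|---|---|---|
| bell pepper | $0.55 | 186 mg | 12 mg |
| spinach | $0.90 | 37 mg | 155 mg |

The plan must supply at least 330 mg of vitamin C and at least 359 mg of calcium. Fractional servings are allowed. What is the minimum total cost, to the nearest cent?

$2.73

Check every corner: each single food scaled to meet both minima, and each pair solved so both constraints bind.
bell pepper only: max(330/186, 359/12) = 29.92 servings → $16.45.
spinach only: max(330/37, 359/155) = 8.919 servings → $8.03.
bell pepper + spinach with both tight: 1.334 servings and 2.213 servings → $2.73.
The minimum over all feasible corners is $2.73.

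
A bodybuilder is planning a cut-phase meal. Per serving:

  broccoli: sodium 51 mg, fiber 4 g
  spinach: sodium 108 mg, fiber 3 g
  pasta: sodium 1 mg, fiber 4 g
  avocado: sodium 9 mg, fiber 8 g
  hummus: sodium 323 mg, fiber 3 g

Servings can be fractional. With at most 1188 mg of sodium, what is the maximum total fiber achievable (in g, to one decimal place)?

Fiber per mg sodium: pasta 4, avocado 0.8889, broccoli 0.07843, spinach 0.02778, hummus 0.009288.
With no serving limits, spend the whole sodium allowance on pasta: 1188 mg / 1 mg × 4 g = 4752.0 g.

4752.0 g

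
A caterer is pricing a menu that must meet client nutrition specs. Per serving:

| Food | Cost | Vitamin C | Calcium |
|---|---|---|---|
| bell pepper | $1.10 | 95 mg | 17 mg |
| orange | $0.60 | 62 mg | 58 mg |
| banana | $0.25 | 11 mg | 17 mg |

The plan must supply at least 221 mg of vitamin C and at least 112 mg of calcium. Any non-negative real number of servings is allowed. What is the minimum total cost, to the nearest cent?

This is a tiny linear program; its minimum lies at a vertex of the feasible set. List the vertices and price them.
bell pepper only: max(221/95, 112/17) = 6.588 servings → $7.25.
orange only: max(221/62, 112/58) = 3.565 servings → $2.14.
banana only: max(221/11, 112/17) = 20.09 servings → $5.02.
bell pepper + orange with both tight: 1.318 servings and 1.545 servings → $2.38.
bell pepper + banana with both tight: 1.768 servings and 4.82 servings → $3.15.
orange + banana with both targets exact would need a negative amount; discard.
So the least-cost plan costs $2.14.

$2.14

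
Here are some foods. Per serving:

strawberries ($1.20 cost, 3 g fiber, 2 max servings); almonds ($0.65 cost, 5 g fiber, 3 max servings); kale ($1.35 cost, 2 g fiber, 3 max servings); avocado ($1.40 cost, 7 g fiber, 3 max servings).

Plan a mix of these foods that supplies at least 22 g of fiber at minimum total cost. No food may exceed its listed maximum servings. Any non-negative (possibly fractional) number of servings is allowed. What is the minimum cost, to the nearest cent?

$3.35

Cost per g of fiber: almonds $0.1300, avocado $0.2000, strawberries $0.4000, kale $0.6750.
Take 3 servings of almonds: +15.0 g fiber for $1.95 (total $1.95, still need 7.0 g).
Take 1 serving of avocado: +7.0 g fiber for $1.40 (total $3.35, still need 0.0 g).
Greedy by cheapest-per-g is optimal for a single linear constraint, so the minimum cost is $3.35.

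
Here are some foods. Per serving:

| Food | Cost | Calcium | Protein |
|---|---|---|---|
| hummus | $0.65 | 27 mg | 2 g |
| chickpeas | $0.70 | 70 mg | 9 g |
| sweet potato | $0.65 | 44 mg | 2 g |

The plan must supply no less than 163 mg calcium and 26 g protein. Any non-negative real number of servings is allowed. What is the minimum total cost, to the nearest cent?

hummus only: max(163/27, 26/2) = 13 servings → $8.45.
chickpeas only: max(163/70, 26/9) = 2.889 servings → $2.02.
sweet potato only: max(163/44, 26/2) = 13 servings → $8.45.
hummus + chickpeas: intersection lies outside the first quadrant.
hummus + sweet potato with both targets exact would need a negative amount; discard.
chickpeas + sweet potato: intersection lies outside the first quadrant.
So the least-cost plan costs $2.02.

$2.02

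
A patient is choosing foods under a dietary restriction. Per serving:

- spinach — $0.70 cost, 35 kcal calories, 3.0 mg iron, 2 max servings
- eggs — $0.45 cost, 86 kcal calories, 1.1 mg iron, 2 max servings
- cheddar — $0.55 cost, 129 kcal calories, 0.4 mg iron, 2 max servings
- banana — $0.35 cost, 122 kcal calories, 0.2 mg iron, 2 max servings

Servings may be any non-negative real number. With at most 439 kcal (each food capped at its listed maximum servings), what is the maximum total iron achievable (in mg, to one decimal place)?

8.8 mg

Iron per kcal: spinach 0.08571, eggs 0.01279, cheddar 0.003101, banana 0.001639.
Take 2 servings of spinach: uses 70 kcal, +6.0 mg iron (running total 6.0 mg).
Take 2 servings of eggs: uses 172 kcal, +2.2 mg iron (running total 8.2 mg).
Take 1.527 servings of cheddar: uses 197 kcal, +0.6 mg iron (running total 8.8 mg).
Filling greedily by iron-per-kcal is optimal for one linear limit, giving 8.8 mg.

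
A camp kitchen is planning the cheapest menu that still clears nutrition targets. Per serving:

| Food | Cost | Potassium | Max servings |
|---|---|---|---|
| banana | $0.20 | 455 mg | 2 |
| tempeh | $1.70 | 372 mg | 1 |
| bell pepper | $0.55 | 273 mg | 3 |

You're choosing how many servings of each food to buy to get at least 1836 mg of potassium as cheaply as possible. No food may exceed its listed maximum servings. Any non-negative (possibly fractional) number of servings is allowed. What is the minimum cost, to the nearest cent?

$2.54

Cost per mg of potassium: banana $0.0004, bell pepper $0.0020, tempeh $0.0046.
Take 2 servings of banana: +910.0 mg potassium for $0.40 (total $0.40, still need 926.0 mg).
Take 3 servings of bell pepper: +819.0 mg potassium for $1.65 (total $2.05, still need 107.0 mg).
Take 0.2876 servings of tempeh: +107.0 mg potassium for $0.49 (total $2.54, still need 0.0 mg).
Filling from the cheapest source first is optimal under one linear minimum: $2.54.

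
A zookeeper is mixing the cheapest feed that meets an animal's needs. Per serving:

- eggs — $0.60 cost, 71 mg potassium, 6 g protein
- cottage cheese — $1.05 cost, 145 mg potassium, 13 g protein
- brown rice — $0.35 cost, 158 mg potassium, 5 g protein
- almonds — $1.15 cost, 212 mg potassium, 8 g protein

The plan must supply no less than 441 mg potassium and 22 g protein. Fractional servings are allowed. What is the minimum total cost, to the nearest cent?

This is a tiny linear program; its minimum lies at a vertex of the feasible set. List the vertices and price them.
eggs only: max(441/71, 22/6) = 6.211 servings → $3.73.
cottage cheese only: max(441/145, 22/13) = 3.041 servings → $3.19.
brown rice only: max(441/158, 22/5) = 4.4 servings → $1.54.
almonds only: max(441/212, 22/8) = 2.75 servings → $3.16.
eggs + cottage cheese: intersection lies outside the first quadrant.
eggs + brown rice with both tight: 2.143 servings and 1.828 servings → $1.93.
eggs + almonds with both tight: 1.614 servings and 1.54 servings → $2.74.
cottage cheese + brown rice with both tight: 0.9564 servings and 1.913 servings → $1.67.
cottage cheese + almonds with both tight: 0.7118 servings and 1.593 servings → $2.58.
brown rice + almonds: intersection lies outside the first quadrant.
Cheapest feasible corner: $1.54.

$1.54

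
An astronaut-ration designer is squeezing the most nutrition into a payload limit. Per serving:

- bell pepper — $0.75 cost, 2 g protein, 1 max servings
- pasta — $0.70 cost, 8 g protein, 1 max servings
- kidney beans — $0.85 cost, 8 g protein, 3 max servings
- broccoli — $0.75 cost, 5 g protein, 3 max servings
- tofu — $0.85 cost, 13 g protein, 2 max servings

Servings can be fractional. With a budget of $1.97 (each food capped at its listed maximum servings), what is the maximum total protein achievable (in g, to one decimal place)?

29.1 g

Protein per dollar: tofu 15.29, pasta 11.43, kidney beans 9.412, broccoli 6.667, bell pepper 2.667.
Take 2 servings of tofu: spends $1.70, +26.0 g protein (running total 26.0 g).
Take 0.3857 servings of pasta: spends $0.27, +3.1 g protein (running total 29.1 g).
Greedy by best ratio exhausts the cost allowance optimally: 29.1 g.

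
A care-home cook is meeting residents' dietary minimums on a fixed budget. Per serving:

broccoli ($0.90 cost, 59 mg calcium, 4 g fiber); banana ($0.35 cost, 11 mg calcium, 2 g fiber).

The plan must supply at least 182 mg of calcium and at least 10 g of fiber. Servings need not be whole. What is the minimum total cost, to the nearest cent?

Check every corner: each single food scaled to meet both minima, and each pair solved so both constraints bind.
broccoli only: max(182/59, 10/4) = 3.085 servings → $2.78.
banana only: max(182/11, 10/2) = 16.55 servings → $5.79.
broccoli + banana with both targets exact would need a negative amount; discard.
Cheapest feasible corner: $2.78.

$2.78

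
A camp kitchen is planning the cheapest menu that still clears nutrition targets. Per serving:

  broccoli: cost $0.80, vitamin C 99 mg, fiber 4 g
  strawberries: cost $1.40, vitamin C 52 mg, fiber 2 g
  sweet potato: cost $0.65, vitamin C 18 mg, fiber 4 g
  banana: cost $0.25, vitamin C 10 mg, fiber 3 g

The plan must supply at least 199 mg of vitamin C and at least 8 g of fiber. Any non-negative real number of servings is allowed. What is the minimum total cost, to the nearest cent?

$1.61

An LP optimum is at a vertex; with two nutrient constraints at most two foods are used. Check each candidate.
broccoli only: max(199/99, 8/4) = 2.01 servings → $1.61.
strawberries only: max(199/52, 8/2) = 4 servings → $5.60.
sweet potato only: max(199/18, 8/4) = 11.06 servings → $7.19.
banana only: max(199/10, 8/3) = 19.9 servings → $4.97.
broccoli + strawberries with both tight: 1.8 servings and 0.4 servings → $2.00.
broccoli + sweet potato with both targets exact would need a negative amount; discard.
broccoli + banana with both targets exact would need a negative amount; discard.
strawberries + sweet potato with both tight: 3.791 servings and 0.1047 servings → $5.38.
strawberries + banana with both tight: 3.801 servings and 0.1324 servings → $5.36.
sweet potato + banana: the both-tight solution has a negative serving — not a feasible corner.
Cheapest feasible corner: $1.61.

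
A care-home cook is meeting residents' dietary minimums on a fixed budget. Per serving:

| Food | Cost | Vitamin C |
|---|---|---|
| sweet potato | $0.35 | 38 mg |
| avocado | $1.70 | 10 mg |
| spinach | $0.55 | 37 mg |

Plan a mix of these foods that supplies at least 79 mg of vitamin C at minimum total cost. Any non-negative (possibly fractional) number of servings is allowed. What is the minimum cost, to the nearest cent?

$0.73

Cost per mg of vitamin C: sweet potato $0.0092, spinach $0.0149, avocado $0.1700.
With no serving limits, use only sweet potato: 79 mg / 38 mg = 2.079 servings × $0.35 = $0.73.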